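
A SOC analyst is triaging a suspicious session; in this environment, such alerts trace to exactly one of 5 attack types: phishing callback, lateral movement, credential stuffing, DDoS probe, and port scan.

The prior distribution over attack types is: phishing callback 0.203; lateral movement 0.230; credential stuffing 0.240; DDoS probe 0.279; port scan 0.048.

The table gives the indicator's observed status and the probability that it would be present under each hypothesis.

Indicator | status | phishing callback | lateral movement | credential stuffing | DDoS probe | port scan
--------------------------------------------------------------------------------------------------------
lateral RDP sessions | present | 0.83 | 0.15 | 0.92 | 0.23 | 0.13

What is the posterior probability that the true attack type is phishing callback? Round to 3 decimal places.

0.341

By Bayes' rule, the unnormalized weight for each hypothesis is prior × likelihood:
  phishing callback: 0.203 × 0.83 = 0.16849
  lateral movement: 0.230 × 0.15 = 0.0345
  credential stuffing: 0.240 × 0.92 = 0.2208
  DDoS probe: 0.279 × 0.23 = 0.06417
  port scan: 0.048 × 0.13 = 0.00624
Normalizing constant Z = 0.16849 + 0.0345 + 0.2208 + 0.06417 + 0.00624 = 0.4942.
P(phishing callback | evidence) = 0.16849 / 0.4942 ≈ 0.341.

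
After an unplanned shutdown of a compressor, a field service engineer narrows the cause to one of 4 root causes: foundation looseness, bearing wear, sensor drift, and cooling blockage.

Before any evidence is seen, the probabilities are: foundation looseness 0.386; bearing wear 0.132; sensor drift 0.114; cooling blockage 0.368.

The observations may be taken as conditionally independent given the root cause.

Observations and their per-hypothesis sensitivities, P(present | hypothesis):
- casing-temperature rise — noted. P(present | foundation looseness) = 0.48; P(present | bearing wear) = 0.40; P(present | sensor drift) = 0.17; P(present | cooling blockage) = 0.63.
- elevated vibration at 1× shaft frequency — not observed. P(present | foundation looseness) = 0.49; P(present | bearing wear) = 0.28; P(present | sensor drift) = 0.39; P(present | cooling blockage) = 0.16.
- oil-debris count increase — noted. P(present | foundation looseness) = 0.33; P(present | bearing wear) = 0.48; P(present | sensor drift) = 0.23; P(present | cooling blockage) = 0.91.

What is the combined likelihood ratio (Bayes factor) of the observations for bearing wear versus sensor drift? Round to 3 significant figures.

5.80

The Bayes factor is the ratio of the joint likelihoods of the evidence pattern under the two hypotheses (using 1 − P(present | H) for each absent observation).
  bearing wear: 0.40 × (1 − 0.28) × 0.48 = 0.13824
  sensor drift: 0.17 × (1 − 0.39) × 0.23 = 0.023851
Bayes factor = 0.13824 / 0.023851 ≈ 5.80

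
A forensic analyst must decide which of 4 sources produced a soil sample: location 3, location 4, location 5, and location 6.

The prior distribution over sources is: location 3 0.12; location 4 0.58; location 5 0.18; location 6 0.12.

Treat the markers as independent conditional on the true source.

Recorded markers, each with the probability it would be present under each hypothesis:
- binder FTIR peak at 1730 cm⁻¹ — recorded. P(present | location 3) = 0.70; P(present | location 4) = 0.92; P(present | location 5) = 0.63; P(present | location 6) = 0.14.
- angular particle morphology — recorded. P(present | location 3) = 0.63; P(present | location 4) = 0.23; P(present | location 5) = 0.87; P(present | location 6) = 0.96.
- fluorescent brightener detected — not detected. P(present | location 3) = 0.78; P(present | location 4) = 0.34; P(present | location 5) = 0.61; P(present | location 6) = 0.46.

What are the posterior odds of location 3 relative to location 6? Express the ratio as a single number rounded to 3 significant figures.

1.34

The normalizing constant cancels in an odds ratio, so compute prior × likelihood for the two hypotheses only (using 1 − P(present | H) for each absent marker):
  location 3: 0.12 × 0.70 × 0.63 × (1 − 0.78) = 0.011642
  location 6: 0.12 × 0.14 × 0.96 × (1 − 0.46) = 0.0087091
Posterior odds = 0.011642 / 0.0087091 ≈ 1.34.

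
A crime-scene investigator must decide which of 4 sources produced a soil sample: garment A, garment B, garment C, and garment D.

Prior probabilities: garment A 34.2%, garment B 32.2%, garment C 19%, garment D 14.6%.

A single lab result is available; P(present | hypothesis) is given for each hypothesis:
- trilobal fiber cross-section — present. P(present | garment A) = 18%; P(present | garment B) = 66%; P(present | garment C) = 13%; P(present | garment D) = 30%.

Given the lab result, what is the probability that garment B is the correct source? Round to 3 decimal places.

For each hypothesis, the unnormalized posterior weight is prior × likelihood:
  garment A: 0.342 × 0.18 = 0.06156
  garment B: 0.322 × 0.66 = 0.21252
  garment C: 0.190 × 0.13 = 0.0247
  garment D: 0.146 × 0.30 = 0.0438
The unnormalized weights sum to 0.34258.
P(garment B | evidence) = 0.21252 / 0.34258 ≈ 0.620.

0.620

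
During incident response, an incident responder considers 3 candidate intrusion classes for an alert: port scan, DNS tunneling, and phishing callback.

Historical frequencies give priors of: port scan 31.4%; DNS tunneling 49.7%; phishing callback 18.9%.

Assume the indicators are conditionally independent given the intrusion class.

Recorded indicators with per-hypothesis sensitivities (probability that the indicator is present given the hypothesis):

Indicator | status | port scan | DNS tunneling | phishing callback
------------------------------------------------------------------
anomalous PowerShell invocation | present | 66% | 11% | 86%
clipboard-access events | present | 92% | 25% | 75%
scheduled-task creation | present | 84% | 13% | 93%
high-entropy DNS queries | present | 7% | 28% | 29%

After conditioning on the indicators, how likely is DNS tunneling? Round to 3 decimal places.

0.011

Multiply each prior by the joint likelihood of the indicator pattern:
  port scan: 0.314 × 0.66 × 0.92 × 0.84 × 0.07 = 0.011211
  DNS tunneling: 0.497 × 0.11 × 0.25 × 0.13 × 0.28 = 0.0004975
  phishing callback: 0.189 × 0.86 × 0.75 × 0.93 × 0.29 = 0.032878
The unnormalized weights sum to 0.044586.
P(DNS tunneling | evidence) = 0.0004975 / 0.044586 ≈ 0.011.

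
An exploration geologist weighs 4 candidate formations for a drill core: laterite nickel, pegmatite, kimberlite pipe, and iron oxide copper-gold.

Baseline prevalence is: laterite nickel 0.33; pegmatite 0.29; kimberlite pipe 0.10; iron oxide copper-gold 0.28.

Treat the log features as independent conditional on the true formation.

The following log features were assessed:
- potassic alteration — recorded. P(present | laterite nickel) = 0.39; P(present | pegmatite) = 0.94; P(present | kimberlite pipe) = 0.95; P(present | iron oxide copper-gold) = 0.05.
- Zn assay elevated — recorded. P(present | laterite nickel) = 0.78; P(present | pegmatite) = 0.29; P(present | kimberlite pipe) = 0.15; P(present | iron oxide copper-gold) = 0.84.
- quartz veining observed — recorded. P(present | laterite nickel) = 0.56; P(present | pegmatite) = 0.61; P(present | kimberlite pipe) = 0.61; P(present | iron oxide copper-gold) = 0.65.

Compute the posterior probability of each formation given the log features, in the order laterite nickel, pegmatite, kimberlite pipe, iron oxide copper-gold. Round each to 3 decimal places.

0.465, 0.399, 0.072, 0.063

Multiply each prior by the joint likelihood of the log feature pattern:
  laterite nickel: 0.33 × 0.39 × 0.78 × 0.56 = 0.056216
  pegmatite: 0.29 × 0.94 × 0.29 × 0.61 = 0.048223
  kimberlite pipe: 0.10 × 0.95 × 0.15 × 0.61 = 0.0086925
  iron oxide copper-gold: 0.28 × 0.05 × 0.84 × 0.65 = 0.007644
The unnormalized weights sum to 0.12078.
P(laterite nickel | evidence) = 0.056216 / 0.12078 ≈ 0.465
P(pegmatite | evidence) = 0.048223 / 0.12078 ≈ 0.399
P(kimberlite pipe | evidence) = 0.0086925 / 0.12078 ≈ 0.072
P(iron oxide copper-gold | evidence) = 0.007644 / 0.12078 ≈ 0.063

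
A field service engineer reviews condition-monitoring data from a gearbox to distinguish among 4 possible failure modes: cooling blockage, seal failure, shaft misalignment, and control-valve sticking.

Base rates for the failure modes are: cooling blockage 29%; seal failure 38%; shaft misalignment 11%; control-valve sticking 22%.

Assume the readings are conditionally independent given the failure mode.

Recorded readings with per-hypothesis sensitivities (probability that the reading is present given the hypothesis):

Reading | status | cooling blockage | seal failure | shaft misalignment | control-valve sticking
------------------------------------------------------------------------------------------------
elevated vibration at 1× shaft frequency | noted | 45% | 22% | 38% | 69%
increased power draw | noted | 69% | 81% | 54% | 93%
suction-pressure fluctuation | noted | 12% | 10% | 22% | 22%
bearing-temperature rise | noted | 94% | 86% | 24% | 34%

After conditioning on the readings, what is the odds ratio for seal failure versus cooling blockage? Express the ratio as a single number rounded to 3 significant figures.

0.573

Unnormalized posterior weight (prior times the reading likelihoods) for each of the two hypotheses:
  seal failure: 0.38 × 0.22 × 0.81 × 0.10 × 0.86 = 0.0058236
  cooling blockage: 0.29 × 0.45 × 0.69 × 0.12 × 0.94 = 0.010157
Odds(seal failure : cooling blockage) = 0.0058236 / 0.010157 ≈ 0.573.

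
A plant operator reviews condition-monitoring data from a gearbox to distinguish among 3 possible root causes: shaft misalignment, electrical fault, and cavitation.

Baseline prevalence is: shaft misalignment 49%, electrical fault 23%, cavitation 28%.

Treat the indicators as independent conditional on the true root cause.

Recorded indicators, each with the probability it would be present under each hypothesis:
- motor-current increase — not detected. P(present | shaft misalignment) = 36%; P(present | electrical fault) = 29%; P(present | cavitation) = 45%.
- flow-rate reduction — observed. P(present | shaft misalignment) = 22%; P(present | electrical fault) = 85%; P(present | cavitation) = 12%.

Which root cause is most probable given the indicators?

For each hypothesis, the unnormalized posterior weight is prior × product of the indicator likelihoods (using 1 − P(present | H) for each absent indicator):
  shaft misalignment: 0.49 × (1 − 0.36) × 0.22 = 0.068992
  electrical fault: 0.23 × (1 − 0.29) × 0.85 = 0.1388
  cavitation: 0.28 × (1 − 0.45) × 0.12 = 0.01848
Normalizing constant Z = 0.068992 + 0.1388 + 0.01848 = 0.22628.
P(shaft misalignment | evidence) ≈ 0.068992 / 0.22628 ≈ 0.305
P(electrical fault | evidence) ≈ 0.1388 / 0.22628 ≈ 0.613
P(cavitation | evidence) ≈ 0.01848 / 0.22628 ≈ 0.082
The largest is 0.613, so electrical fault is most probable.

electrical fault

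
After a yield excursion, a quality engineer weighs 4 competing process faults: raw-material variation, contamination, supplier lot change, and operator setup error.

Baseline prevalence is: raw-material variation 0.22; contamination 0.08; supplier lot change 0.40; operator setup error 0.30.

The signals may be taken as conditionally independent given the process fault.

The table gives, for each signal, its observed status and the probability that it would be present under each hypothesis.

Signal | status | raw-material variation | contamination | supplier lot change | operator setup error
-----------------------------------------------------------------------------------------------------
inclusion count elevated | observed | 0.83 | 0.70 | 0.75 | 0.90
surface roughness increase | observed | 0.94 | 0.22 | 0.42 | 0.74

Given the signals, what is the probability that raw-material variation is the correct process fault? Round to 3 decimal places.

By Bayes' rule with conditional independence, the unnormalized weight for each hypothesis is prior × ∏ likelihoods:
  raw-material variation: 0.22 × 0.83 × 0.94 = 0.17164
  contamination: 0.08 × 0.70 × 0.22 = 0.01232
  supplier lot change: 0.40 × 0.75 × 0.42 = 0.126
  operator setup error: 0.30 × 0.90 × 0.74 = 0.1998
Marginal likelihood of the evidence = 0.50976.
P(raw-material variation | evidence) = 0.17164 / 0.50976 ≈ 0.337.

0.337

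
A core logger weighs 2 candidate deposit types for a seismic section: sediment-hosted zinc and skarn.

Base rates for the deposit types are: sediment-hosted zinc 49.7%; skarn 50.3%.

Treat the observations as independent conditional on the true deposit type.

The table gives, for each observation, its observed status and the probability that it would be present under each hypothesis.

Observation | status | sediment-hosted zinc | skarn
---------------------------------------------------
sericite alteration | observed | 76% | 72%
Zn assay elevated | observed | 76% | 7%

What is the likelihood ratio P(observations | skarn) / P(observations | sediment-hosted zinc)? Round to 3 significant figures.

0.0873

The Bayes factor is the ratio of the joint likelihoods of the evidence pattern under the two hypotheses.
  skarn: 0.72 × 0.07 = 0.0504
  sediment-hosted zinc: 0.76 × 0.76 = 0.5776
Bayes factor = 0.0504 / 0.5776 ≈ 0.0873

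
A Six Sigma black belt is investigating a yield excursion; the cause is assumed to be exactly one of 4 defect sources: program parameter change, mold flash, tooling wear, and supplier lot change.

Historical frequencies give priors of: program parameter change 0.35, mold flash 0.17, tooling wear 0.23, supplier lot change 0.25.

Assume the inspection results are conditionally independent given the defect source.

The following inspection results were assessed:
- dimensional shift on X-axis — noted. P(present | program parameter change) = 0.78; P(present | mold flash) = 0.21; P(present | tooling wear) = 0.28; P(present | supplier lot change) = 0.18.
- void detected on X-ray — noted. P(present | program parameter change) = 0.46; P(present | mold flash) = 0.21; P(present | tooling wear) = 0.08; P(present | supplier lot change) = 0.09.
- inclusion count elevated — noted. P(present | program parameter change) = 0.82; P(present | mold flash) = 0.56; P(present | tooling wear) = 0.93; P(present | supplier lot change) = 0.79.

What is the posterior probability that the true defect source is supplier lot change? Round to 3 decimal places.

By Bayes' rule with conditional independence, the unnormalized weight for each hypothesis is prior × ∏ likelihoods:
  program parameter change: 0.35 × 0.78 × 0.46 × 0.82 = 0.10298
  mold flash: 0.17 × 0.21 × 0.21 × 0.56 = 0.0041983
  tooling wear: 0.23 × 0.28 × 0.08 × 0.93 = 0.0047914
  supplier lot change: 0.25 × 0.18 × 0.09 × 0.79 = 0.0031995
Marginal likelihood of the evidence = 0.11516.
P(supplier lot change | evidence) = 0.0031995 / 0.11516 ≈ 0.028.

0.028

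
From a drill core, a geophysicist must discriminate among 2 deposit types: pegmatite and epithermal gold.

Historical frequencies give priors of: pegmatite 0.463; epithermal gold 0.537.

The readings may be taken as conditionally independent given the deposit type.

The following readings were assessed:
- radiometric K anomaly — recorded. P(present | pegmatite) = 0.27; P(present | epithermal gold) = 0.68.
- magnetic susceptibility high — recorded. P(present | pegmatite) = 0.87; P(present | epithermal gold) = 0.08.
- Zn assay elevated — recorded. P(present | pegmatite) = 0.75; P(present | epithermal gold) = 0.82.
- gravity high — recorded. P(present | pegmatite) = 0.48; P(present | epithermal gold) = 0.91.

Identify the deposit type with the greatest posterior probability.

By Bayes' rule with conditional independence, the unnormalized weight for each hypothesis is prior × ∏ likelihoods:
  pegmatite: 0.463 × 0.27 × 0.87 × 0.75 × 0.48 = 0.039153
  epithermal gold: 0.537 × 0.68 × 0.08 × 0.82 × 0.91 = 0.021799
The unnormalized weights sum to 0.060952.
P(pegmatite | evidence) ≈ 0.039153 / 0.060952 ≈ 0.642
P(epithermal gold | evidence) ≈ 0.021799 / 0.060952 ≈ 0.358
The largest is 0.642, so pegmatite is most probable.

pegmatite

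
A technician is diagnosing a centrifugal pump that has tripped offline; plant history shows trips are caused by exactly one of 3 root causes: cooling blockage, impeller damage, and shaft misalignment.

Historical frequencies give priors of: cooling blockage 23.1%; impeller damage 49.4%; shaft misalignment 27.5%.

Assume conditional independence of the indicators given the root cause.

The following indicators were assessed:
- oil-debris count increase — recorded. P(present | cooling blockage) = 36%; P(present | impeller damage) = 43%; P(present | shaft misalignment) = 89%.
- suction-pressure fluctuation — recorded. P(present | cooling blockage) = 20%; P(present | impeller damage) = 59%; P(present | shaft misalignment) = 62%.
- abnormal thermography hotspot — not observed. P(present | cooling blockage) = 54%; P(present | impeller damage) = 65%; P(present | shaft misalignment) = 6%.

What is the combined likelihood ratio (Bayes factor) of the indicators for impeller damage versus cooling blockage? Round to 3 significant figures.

Joint likelihood of the indicator pattern under each hypothesis (using 1 − P(present | H) for each absent indicator):
  impeller damage: 0.43 × 0.59 × (1 − 0.65) = 0.088795
  cooling blockage: 0.36 × 0.20 × (1 − 0.54) = 0.03312
Bayes factor = 0.088795 / 0.03312 ≈ 2.68

2.68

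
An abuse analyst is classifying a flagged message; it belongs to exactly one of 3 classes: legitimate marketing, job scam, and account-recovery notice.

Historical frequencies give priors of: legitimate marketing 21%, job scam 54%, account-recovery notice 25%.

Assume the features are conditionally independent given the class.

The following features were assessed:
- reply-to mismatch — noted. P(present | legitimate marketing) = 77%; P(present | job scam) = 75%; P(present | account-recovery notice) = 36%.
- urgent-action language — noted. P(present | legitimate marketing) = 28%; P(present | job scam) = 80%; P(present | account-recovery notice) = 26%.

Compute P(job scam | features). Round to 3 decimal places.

0.825

For each hypothesis, the unnormalized posterior weight is prior × product of the feature likelihoods:
  legitimate marketing: 0.21 × 0.77 × 0.28 = 0.045276
  job scam: 0.54 × 0.75 × 0.80 = 0.324
  account-recovery notice: 0.25 × 0.36 × 0.26 = 0.0234
The unnormalized weights sum to 0.39268.
P(job scam | evidence) = 0.324 / 0.39268 ≈ 0.825.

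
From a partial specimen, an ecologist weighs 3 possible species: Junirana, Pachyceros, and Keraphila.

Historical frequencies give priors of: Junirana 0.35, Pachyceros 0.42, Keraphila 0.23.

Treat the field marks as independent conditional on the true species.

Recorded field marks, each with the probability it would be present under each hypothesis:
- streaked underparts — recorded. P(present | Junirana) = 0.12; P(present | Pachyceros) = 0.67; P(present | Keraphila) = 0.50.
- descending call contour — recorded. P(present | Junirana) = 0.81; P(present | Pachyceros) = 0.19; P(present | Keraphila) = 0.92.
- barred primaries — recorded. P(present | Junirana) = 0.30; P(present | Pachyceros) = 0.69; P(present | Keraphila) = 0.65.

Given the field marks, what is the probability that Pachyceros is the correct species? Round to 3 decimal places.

0.318

For each hypothesis, the unnormalized posterior weight is prior × product of the field mark likelihoods:
  Junirana: 0.35 × 0.12 × 0.81 × 0.30 = 0.010206
  Pachyceros: 0.42 × 0.67 × 0.19 × 0.69 = 0.036892
  Keraphila: 0.23 × 0.50 × 0.92 × 0.65 = 0.06877
The unnormalized weights sum to 0.11587.
P(Pachyceros | evidence) = 0.036892 / 0.11587 ≈ 0.318.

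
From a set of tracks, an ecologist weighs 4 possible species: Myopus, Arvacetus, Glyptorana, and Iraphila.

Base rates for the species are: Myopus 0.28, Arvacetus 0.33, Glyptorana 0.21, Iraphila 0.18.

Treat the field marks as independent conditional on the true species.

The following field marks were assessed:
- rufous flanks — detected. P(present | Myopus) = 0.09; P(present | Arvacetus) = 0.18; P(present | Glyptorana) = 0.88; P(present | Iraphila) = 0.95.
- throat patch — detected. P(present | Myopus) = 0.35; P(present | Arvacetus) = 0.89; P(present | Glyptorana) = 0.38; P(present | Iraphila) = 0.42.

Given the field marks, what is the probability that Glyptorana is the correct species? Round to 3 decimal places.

By Bayes' rule with conditional independence, the unnormalized weight for each hypothesis is prior × ∏ likelihoods:
  Myopus: 0.28 × 0.09 × 0.35 = 0.00882
  Arvacetus: 0.33 × 0.18 × 0.89 = 0.052866
  Glyptorana: 0.21 × 0.88 × 0.38 = 0.070224
  Iraphila: 0.18 × 0.95 × 0.42 = 0.07182
The unnormalized weights sum to 0.20373.
P(Glyptorana | evidence) = 0.070224 / 0.20373 ≈ 0.345.

0.345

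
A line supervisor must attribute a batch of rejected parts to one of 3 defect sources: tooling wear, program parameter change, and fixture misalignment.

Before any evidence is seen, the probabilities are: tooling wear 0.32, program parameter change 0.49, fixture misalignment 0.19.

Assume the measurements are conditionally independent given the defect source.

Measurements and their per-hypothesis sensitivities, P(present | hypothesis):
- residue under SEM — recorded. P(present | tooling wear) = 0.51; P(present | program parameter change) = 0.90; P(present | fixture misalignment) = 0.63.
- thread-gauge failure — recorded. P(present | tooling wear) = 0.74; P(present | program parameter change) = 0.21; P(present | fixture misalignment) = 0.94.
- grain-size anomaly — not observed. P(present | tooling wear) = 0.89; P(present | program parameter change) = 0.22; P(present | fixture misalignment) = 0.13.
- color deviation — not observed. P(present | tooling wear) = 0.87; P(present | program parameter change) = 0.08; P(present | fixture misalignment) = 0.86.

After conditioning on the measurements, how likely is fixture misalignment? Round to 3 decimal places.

By Bayes' rule with conditional independence, the unnormalized weight for each hypothesis is prior × ∏ likelihoods (using 1 − P(present | H) for each absent measurement):
  tooling wear: 0.32 × 0.51 × 0.74 × (1 − 0.89) × (1 − 0.87) = 0.001727
  program parameter change: 0.49 × 0.90 × 0.21 × (1 − 0.22) × (1 − 0.08) = 0.066457
  fixture misalignment: 0.19 × 0.63 × 0.94 × (1 − 0.13) × (1 − 0.86) = 0.013705
Marginal likelihood of the evidence = 0.081889.
P(fixture misalignment | evidence) = 0.013705 / 0.081889 ≈ 0.167.

0.167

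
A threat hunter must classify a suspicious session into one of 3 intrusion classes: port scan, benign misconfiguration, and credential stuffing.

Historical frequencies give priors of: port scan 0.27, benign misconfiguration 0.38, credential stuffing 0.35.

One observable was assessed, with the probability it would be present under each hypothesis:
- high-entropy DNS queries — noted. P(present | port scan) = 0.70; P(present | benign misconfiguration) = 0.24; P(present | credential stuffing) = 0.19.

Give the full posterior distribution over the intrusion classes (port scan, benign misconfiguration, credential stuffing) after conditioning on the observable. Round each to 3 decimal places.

0.545, 0.263, 0.192

Multiply each prior by the likelihood of the observable:
  port scan: 0.27 × 0.70 = 0.189
  benign misconfiguration: 0.38 × 0.24 = 0.0912
  credential stuffing: 0.35 × 0.19 = 0.0665
Marginal likelihood of the evidence = 0.3467.
P(port scan | evidence) = 0.189 / 0.3467 ≈ 0.545
P(benign misconfiguration | evidence) = 0.0912 / 0.3467 ≈ 0.263
P(credential stuffing | evidence) = 0.0665 / 0.3467 ≈ 0.192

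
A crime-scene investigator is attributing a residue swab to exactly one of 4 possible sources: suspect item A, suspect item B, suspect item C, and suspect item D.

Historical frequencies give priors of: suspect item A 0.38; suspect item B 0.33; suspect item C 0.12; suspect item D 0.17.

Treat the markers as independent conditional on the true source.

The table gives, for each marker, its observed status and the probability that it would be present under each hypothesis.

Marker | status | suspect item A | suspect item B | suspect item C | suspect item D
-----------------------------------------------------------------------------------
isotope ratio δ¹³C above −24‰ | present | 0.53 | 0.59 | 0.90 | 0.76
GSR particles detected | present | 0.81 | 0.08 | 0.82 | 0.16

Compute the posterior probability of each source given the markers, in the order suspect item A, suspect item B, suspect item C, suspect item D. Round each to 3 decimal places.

For each hypothesis, the unnormalized posterior weight is prior × product of the marker likelihoods:
  suspect item A: 0.38 × 0.53 × 0.81 = 0.16313
  suspect item B: 0.33 × 0.59 × 0.08 = 0.015576
  suspect item C: 0.12 × 0.90 × 0.82 = 0.08856
  suspect item D: 0.17 × 0.76 × 0.16 = 0.020672
The unnormalized weights sum to 0.28794.
P(suspect item A | evidence) = 0.16313 / 0.28794 ≈ 0.567
P(suspect item B | evidence) = 0.015576 / 0.28794 ≈ 0.054
P(suspect item C | evidence) = 0.08856 / 0.28794 ≈ 0.308
P(suspect item D | evidence) = 0.020672 / 0.28794 ≈ 0.072

0.567, 0.054, 0.308, 0.072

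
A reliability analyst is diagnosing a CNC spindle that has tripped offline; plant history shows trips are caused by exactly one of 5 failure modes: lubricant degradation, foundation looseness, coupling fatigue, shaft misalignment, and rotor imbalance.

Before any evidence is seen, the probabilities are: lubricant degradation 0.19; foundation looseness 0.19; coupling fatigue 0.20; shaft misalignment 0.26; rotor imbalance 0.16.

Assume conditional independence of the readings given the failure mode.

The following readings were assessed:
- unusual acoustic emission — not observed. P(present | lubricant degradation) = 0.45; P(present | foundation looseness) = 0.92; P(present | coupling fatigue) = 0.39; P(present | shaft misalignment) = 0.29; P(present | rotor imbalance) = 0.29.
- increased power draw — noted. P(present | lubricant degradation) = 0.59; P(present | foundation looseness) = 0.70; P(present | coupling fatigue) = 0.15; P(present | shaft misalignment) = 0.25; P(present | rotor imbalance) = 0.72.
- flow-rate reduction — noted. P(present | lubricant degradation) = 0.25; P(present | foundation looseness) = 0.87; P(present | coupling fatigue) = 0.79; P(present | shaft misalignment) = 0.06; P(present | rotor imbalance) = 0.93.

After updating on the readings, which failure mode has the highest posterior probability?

Multiply each prior by the joint likelihood of the reading pattern (using 1 − P(present | H) for each absent reading):
  lubricant degradation: 0.19 × (1 − 0.45) × 0.59 × 0.25 = 0.015414
  foundation looseness: 0.19 × (1 − 0.92) × 0.70 × 0.87 = 0.0092568
  coupling fatigue: 0.20 × (1 − 0.39) × 0.15 × 0.79 = 0.014457
  shaft misalignment: 0.26 × (1 − 0.29) × 0.25 × 0.06 = 0.002769
  rotor imbalance: 0.16 × (1 − 0.29) × 0.72 × 0.93 = 0.076067
Normalizing constant Z = 0.015414 + 0.0092568 + 0.014457 + 0.002769 + 0.076067 = 0.11796.
P(lubricant degradation | evidence) ≈ 0.015414 / 0.11796 ≈ 0.131
P(foundation looseness | evidence) ≈ 0.0092568 / 0.11796 ≈ 0.078
P(coupling fatigue | evidence) ≈ 0.014457 / 0.11796 ≈ 0.123
P(shaft misalignment | evidence) ≈ 0.002769 / 0.11796 ≈ 0.023
P(rotor imbalance | evidence) ≈ 0.076067 / 0.11796 ≈ 0.645
The largest is 0.645, so rotor imbalance is most probable.

rotor imbalance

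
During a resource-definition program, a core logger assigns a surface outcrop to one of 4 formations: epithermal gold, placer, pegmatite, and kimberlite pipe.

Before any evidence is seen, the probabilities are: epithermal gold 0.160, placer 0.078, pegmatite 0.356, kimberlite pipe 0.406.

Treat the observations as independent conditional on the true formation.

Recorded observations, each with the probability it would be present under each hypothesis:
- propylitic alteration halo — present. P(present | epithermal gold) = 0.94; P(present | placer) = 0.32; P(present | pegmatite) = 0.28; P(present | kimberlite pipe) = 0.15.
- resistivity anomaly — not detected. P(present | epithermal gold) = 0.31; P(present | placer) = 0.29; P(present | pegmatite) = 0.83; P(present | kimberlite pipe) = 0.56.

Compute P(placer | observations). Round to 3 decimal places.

0.107

Multiply each prior by the joint likelihood of the evidence pattern (using 1 − P(present | H) for each absent observation):
  epithermal gold: 0.160 × 0.94 × (1 − 0.31) = 0.10378
  placer: 0.078 × 0.32 × (1 − 0.29) = 0.017722
  pegmatite: 0.356 × 0.28 × (1 − 0.83) = 0.016946
  kimberlite pipe: 0.406 × 0.15 × (1 − 0.56) = 0.026796
Normalizing constant Z = 0.10378 + 0.017722 + 0.016946 + 0.026796 = 0.16524.
P(placer | evidence) = 0.017722 / 0.16524 ≈ 0.107.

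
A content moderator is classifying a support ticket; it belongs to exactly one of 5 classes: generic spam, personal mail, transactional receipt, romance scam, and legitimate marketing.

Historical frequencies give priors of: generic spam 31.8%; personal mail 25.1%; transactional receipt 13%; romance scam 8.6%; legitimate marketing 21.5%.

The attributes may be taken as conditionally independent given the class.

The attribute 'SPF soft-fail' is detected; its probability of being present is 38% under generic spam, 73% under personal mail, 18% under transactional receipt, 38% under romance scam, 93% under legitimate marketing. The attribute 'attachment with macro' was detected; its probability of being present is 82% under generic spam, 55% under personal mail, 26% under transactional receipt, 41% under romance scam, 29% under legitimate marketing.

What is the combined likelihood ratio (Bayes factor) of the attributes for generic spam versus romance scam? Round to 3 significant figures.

Joint likelihood of the attribute pattern under each hypothesis:
  generic spam: 0.38 × 0.82 = 0.3116
  romance scam: 0.38 × 0.41 = 0.1558
Bayes factor = 0.3116 / 0.1558 ≈ 2.00

2.00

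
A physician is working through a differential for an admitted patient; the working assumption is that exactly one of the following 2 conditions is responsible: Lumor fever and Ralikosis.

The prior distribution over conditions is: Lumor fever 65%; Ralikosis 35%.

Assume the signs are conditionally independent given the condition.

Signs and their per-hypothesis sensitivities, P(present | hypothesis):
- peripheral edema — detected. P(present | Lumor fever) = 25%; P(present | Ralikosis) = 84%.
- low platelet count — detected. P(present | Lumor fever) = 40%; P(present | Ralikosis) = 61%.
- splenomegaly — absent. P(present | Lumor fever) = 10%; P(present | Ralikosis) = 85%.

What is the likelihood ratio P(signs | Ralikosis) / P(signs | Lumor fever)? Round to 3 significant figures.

0.854

The Bayes factor is the ratio of the joint likelihoods of the sign pattern under the two hypotheses (using 1 − P(present | H) for each absent sign).
  Ralikosis: 0.84 × 0.61 × (1 − 0.85) = 0.07686
  Lumor fever: 0.25 × 0.40 × (1 − 0.10) = 0.09
Bayes factor = 0.07686 / 0.09 ≈ 0.854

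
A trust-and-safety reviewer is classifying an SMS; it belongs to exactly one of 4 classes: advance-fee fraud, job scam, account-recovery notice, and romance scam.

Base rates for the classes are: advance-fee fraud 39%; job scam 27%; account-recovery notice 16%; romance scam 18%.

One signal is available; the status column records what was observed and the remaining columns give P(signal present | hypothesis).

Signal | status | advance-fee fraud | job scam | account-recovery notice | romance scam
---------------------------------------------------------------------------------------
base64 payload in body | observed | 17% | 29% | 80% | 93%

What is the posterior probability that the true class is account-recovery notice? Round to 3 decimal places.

0.291

Multiply each prior by the likelihood of the signal:
  advance-fee fraud: 0.39 × 0.17 = 0.0663
  job scam: 0.27 × 0.29 = 0.0783
  account-recovery notice: 0.16 × 0.80 = 0.128
  romance scam: 0.18 × 0.93 = 0.1674
The unnormalized weights sum to 0.44.
P(account-recovery notice | evidence) = 0.128 / 0.44 ≈ 0.291.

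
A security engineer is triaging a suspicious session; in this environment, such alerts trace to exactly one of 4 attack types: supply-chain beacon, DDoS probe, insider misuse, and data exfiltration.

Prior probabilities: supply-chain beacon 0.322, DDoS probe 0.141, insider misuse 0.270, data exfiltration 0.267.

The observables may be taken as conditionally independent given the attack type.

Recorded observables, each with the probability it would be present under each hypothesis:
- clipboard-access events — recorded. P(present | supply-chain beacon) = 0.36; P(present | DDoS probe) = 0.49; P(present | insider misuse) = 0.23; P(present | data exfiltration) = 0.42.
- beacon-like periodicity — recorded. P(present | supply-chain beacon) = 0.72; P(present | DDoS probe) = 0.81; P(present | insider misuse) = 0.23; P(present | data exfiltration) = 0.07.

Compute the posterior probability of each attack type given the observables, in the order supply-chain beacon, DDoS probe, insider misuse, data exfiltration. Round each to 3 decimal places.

0.517, 0.346, 0.088, 0.049

By Bayes' rule with conditional independence, the unnormalized weight for each hypothesis is prior × ∏ likelihoods:
  supply-chain beacon: 0.322 × 0.36 × 0.72 = 0.083462
  DDoS probe: 0.141 × 0.49 × 0.81 = 0.055963
  insider misuse: 0.270 × 0.23 × 0.23 = 0.014283
  data exfiltration: 0.267 × 0.42 × 0.07 = 0.0078498
Normalizing constant Z = 0.083462 + 0.055963 + 0.014283 + 0.0078498 = 0.16156.
P(supply-chain beacon | evidence) = 0.083462 / 0.16156 ≈ 0.517
P(DDoS probe | evidence) = 0.055963 / 0.16156 ≈ 0.346
P(insider misuse | evidence) = 0.014283 / 0.16156 ≈ 0.088
P(data exfiltration | evidence) = 0.0078498 / 0.16156 ≈ 0.049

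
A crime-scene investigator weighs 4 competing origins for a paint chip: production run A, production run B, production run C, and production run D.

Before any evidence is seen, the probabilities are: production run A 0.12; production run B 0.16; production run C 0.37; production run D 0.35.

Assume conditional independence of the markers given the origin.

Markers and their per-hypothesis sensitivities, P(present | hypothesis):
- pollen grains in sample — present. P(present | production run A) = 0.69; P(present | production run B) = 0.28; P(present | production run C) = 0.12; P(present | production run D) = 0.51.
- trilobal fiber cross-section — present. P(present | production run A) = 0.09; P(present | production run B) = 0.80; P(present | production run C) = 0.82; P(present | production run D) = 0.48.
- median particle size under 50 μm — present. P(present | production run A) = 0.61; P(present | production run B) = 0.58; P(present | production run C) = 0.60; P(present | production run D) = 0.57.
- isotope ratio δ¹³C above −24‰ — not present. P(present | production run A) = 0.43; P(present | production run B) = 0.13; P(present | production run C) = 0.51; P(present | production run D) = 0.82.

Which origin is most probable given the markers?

production run B

Multiply each prior by the joint likelihood of the marker pattern (using 1 − P(present | H) for each absent marker):
  production run A: 0.12 × 0.69 × 0.09 × 0.61 × (1 − 0.43) = 0.0025911
  production run B: 0.16 × 0.28 × 0.80 × 0.58 × (1 − 0.13) = 0.018085
  production run C: 0.37 × 0.12 × 0.82 × 0.60 × (1 − 0.51) = 0.010704
  production run D: 0.35 × 0.51 × 0.48 × 0.57 × (1 − 0.82) = 0.0087908
Marginal likelihood of the evidence = 0.040171.
P(production run A | evidence) ≈ 0.0025911 / 0.040171 ≈ 0.065
P(production run B | evidence) ≈ 0.018085 / 0.040171 ≈ 0.450
P(production run C | evidence) ≈ 0.010704 / 0.040171 ≈ 0.266
P(production run D | evidence) ≈ 0.0087908 / 0.040171 ≈ 0.219
The largest is 0.450, so production run B is most probable.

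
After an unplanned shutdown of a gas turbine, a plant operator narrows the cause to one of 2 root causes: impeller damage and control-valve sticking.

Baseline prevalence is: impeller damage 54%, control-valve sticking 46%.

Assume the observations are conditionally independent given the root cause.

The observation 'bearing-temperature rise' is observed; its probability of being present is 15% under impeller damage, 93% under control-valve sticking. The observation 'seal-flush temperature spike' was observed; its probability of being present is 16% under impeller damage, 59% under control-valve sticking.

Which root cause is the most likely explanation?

Multiply each prior by the joint likelihood of the evidence pattern:
  impeller damage: 0.54 × 0.15 × 0.16 = 0.01296
  control-valve sticking: 0.46 × 0.93 × 0.59 = 0.2524
Normalizing constant Z = 0.01296 + 0.2524 = 0.26536.
P(impeller damage | evidence) ≈ 0.01296 / 0.26536 ≈ 0.049
P(control-valve sticking | evidence) ≈ 0.2524 / 0.26536 ≈ 0.951
The largest is 0.951, so control-valve sticking is most probable.

control-valve sticking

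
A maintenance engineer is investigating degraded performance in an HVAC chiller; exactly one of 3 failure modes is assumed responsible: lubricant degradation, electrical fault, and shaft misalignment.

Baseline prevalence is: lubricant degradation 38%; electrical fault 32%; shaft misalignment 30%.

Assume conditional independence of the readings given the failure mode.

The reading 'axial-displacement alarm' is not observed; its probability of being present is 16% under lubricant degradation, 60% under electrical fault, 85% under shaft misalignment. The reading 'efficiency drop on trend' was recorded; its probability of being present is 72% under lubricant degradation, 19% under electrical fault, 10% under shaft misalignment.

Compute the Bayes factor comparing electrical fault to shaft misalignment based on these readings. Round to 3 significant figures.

Joint likelihood of the reading pattern under each hypothesis (using 1 − P(present | H) for each absent reading):
  electrical fault: (1 − 0.60) × 0.19 = 0.076
  shaft misalignment: (1 − 0.85) × 0.10 = 0.015
Bayes factor = 0.076 / 0.015 ≈ 5.07

5.07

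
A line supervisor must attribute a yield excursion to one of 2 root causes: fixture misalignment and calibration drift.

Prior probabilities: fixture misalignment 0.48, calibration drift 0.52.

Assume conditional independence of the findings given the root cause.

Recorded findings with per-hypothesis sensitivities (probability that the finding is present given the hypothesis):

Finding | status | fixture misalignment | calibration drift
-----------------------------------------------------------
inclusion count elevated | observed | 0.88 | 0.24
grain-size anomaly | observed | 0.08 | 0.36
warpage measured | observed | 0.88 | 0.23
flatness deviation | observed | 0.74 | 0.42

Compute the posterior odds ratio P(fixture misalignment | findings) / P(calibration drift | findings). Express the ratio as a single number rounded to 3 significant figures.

Posterior odds equal prior odds times the likelihood ratio; only the two competing hypotheses matter.
  fixture misalignment: 0.48 × 0.88 × 0.08 × 0.88 × 0.74 = 0.022005
  calibration drift: 0.52 × 0.24 × 0.36 × 0.23 × 0.42 = 0.00434
Posterior odds = 0.022005 / 0.00434 ≈ 5.07.

5.07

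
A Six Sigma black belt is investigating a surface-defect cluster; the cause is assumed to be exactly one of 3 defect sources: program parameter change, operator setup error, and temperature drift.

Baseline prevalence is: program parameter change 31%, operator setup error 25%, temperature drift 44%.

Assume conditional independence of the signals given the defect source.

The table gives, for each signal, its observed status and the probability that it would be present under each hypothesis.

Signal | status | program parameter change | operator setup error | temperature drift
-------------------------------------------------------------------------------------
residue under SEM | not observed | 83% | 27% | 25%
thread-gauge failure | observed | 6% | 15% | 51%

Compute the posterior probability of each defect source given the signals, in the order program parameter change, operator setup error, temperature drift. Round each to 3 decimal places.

0.016, 0.138, 0.846

Multiply each prior by the joint likelihood of the signal pattern (using 1 − P(present | H) for each absent signal):
  program parameter change: 0.31 × (1 − 0.83) × 0.06 = 0.003162
  operator setup error: 0.25 × (1 − 0.27) × 0.15 = 0.027375
  temperature drift: 0.44 × (1 − 0.25) × 0.51 = 0.1683
The unnormalized weights sum to 0.19884.
P(program parameter change | evidence) = 0.003162 / 0.19884 ≈ 0.016
P(operator setup error | evidence) = 0.027375 / 0.19884 ≈ 0.138
P(temperature drift | evidence) = 0.1683 / 0.19884 ≈ 0.846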